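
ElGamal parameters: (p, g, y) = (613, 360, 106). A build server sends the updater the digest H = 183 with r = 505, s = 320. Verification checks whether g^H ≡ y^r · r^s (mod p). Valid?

yes

Left side g^H mod p:
Squares mod 613: 360^1≡360, 360^2≡257, 360^4≡458, 360^8≡118, 360^16≡438, 360^32≡588, 360^64≡12, 360^128≡144
183 = 128 + 32 + 16 + 4 + 2 + 1, so 360^183 ≡ 144·588·438·458·257·360 ≡ 532 (mod 613)
Right side y^r · r^s mod p:
Squares mod 613: 106^1≡106, 106^2≡202, 106^4≡346, 106^8≡181, 106^16≡272, 106^32≡424, 106^64≡167, 106^128≡304, 106^256≡466
505 = 256 + 128 + 64 + 32 + 16 + 8 + 1, so 106^505 ≡ 466·304·167·424·272·181·106 ≡ 36 (mod 613)
Squares mod 613: 505^1≡505, 505^2≡17, 505^4≡289, 505^8≡153, 505^16≡115, 505^32≡352, 505^64≡78, 505^128≡567, 505^256≡277
320 = 256 + 64, so 505^320 ≡ 277·78 ≡ 151 (mod 613)
36·151 = 5436 ≡ 532 (mod 613)
532 ≡ 532 (mod 613), so the signature is genuine.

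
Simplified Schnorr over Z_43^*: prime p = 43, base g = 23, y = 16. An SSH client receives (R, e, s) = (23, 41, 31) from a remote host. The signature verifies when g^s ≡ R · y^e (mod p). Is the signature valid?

g^s mod p:
23^2 = 529 ≡ 13
23^4 ≡ 13^2 = 169 ≡ 40
23^8 ≡ 40^2 = 1600 ≡ 9
23^16 ≡ 9^2 = 81 ≡ 38
31 = 16 + 8 + 4 + 2 + 1, so 23^31 ≡ 38·9·40·13·23 ≡ 31 (mod 43)
R · y^e mod p:
16^2 = 256 ≡ 41
16^4 ≡ 41^2 = 1681 ≡ 4
16^8 ≡ 4^2 = 16
16^16 ≡ 16^2 = 256 ≡ 41
16^32 ≡ 41^2 = 1681 ≡ 4
41 = 32 + 8 + 1, so 16^41 ≡ 4·16·16 ≡ 35 (mod 43)
23·35 = 805 ≡ 31 (mod 43)
31 ≡ 31 (mod 43); signature holds.

valid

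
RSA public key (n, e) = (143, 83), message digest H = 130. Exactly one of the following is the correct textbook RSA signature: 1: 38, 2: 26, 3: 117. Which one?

Candidate 1: Squares mod 143: 38^1≡38, 38^2≡14, 38^4≡53, 38^8≡92, 38^16≡27, 38^32≡14, 38^64≡53; 83 = 64 + 16 + 2 + 1, so 38^83 ≡ 53·27·14·38 ≡ 103 (mod 143)
Candidate 2: Squares mod 143: 26^1≡26, 26^2≡104, 26^4≡91, 26^8≡130, 26^16≡26, 26^32≡104, 26^64≡91; 83 = 64 + 16 + 2 + 1, so 26^83 ≡ 91·26·104·26 ≡ 130 (mod 143)
  → matches H = 130
Candidate 3: Squares mod 143: 117^1≡117, 117^2≡104, 117^4≡91, 117^8≡130, 117^16≡26, 117^32≡104, 117^64≡91; 83 = 64 + 16 + 2 + 1, so 117^83 ≡ 91·26·104·117 ≡ 13 (mod 143)

2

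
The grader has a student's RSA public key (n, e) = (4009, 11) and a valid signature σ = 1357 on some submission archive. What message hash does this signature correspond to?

373

σ^2 ≡ 1357^2 = 1841449 ≡ 1318
σ^4 ≡ 1318^2 = 1737124 ≡ 1227
σ^8 ≡ 1227^2 = 1505529 ≡ 2154
11 = 8 + 2 + 1, so σ^11 ≡ 2154·1318·1357 ≡ 373 (mod 4009)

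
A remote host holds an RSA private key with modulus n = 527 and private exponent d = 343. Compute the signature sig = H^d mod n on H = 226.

H^2 ≡ 226^2 = 51076 ≡ 484
H^4 ≡ 484^2 = 234256 ≡ 268
H^8 ≡ 268^2 = 71824 ≡ 152
H^16 ≡ 152^2 = 23104 ≡ 443
H^32 ≡ 443^2 = 196249 ≡ 205
H^64 ≡ 205^2 = 42025 ≡ 392
H^128 ≡ 392^2 = 153664 ≡ 307
H^256 ≡ 307^2 = 94249 ≡ 443
343 = 256 + 64 + 16 + 4 + 2 + 1, so H^343 ≡ 443·392·443·268·484·226 ≡ 452 (mod 527)

452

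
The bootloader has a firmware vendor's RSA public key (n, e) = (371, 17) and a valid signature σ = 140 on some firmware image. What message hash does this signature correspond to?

21

σ^2 ≡ 140^2 = 19600 ≡ 308
σ^4 ≡ 308^2 = 94864 ≡ 259
σ^8 ≡ 259^2 = 67081 ≡ 301
σ^16 ≡ 301^2 = 90601 ≡ 77
17 = 16 + 1, so σ^17 ≡ 77·140 ≡ 21 (mod 371)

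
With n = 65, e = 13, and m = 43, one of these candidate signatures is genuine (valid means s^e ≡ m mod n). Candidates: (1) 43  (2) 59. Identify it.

1

Candidate 1: 43^2 = 1849 ≡ 29; 43^4 ≡ 29^2 = 841 ≡ 61; 43^8 ≡ 61^2 = 3721 ≡ 16; 13 = 8 + 4 + 1, so 43^13 ≡ 16·61·43 ≡ 43 (mod 65)
  → matches m = 43
Candidate 2: 59^2 = 3481 ≡ 36; 59^4 ≡ 36^2 = 1296 ≡ 61; 59^8 ≡ 61^2 = 3721 ≡ 16; 13 = 8 + 4 + 1, so 59^13 ≡ 16·61·59 ≡ 59 (mod 65)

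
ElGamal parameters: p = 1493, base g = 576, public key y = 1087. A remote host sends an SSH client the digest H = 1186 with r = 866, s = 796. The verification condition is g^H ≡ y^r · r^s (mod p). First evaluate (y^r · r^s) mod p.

1087^866 mod 1493 = 375
866^796 mod 1493 = 606
y^r · r^s ≡ 375·606 = 227250 ≡ 314 (mod 1493)

314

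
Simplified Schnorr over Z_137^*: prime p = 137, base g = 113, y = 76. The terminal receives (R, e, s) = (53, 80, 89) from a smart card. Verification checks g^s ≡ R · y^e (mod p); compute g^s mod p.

86

Squares mod 137: 113^1≡113, 113^2≡28, 113^4≡99, 113^8≡74, 113^16≡133, 113^32≡16, 113^64≡119
89 = 64 + 16 + 8 + 1, so 113^89 ≡ 119·133·74·113 ≡ 86 (mod 137)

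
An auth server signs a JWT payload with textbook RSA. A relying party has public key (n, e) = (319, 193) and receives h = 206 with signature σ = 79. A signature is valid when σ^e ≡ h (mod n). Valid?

yes

σ^2 ≡ 79^2 = 6241 ≡ 180
σ^4 ≡ 180^2 = 32400 ≡ 181
σ^8 ≡ 181^2 = 32761 ≡ 223
σ^16 ≡ 223^2 = 49729 ≡ 284
σ^32 ≡ 284^2 = 80656 ≡ 268
σ^64 ≡ 268^2 = 71824 ≡ 49
σ^128 ≡ 49^2 = 2401 ≡ 168
193 = 128 + 64 + 1, so σ^193 ≡ 168·49·79 ≡ 206 (mod 319)
σ^193 mod 319 = 206 matches h.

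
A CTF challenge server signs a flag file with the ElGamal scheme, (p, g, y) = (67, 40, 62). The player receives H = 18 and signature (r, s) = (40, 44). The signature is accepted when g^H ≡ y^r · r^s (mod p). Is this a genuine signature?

forged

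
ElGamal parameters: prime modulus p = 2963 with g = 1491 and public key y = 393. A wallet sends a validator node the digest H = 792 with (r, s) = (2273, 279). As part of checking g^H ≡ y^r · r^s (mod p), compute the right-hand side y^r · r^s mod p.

393^2 = 154449 ≡ 373
393^4 ≡ 373^2 = 139129 ≡ 2831
393^8 ≡ 2831^2 = 8014561 ≡ 2609
393^16 ≡ 2609^2 = 6806881 ≡ 870
393^32 ≡ 870^2 = 756900 ≡ 1335
393^64 ≡ 1335^2 = 1782225 ≡ 1462
393^128 ≡ 1462^2 = 2137444 ≡ 1121
393^256 ≡ 1121^2 = 1256641 ≡ 329
393^512 ≡ 329^2 = 108241 ≡ 1573
393^1024 ≡ 1573^2 = 2474329 ≡ 224
393^2048 ≡ 224^2 = 50176 ≡ 2768
2273 = 2048 + 128 + 64 + 32 + 1, so 393^2273 ≡ 2768·1121·1462·1335·393 ≡ 1522 (mod 2963)
2273^2 = 5166529 ≡ 2020
2273^4 ≡ 2020^2 = 4080400 ≡ 349
2273^8 ≡ 349^2 = 121801 ≡ 318
2273^16 ≡ 318^2 = 101124 ≡ 382
2273^32 ≡ 382^2 = 145924 ≡ 737
2273^64 ≡ 737^2 = 543169 ≡ 940
2273^128 ≡ 940^2 = 883600 ≡ 626
2273^256 ≡ 626^2 = 391876 ≡ 760
279 = 256 + 16 + 4 + 2 + 1, so 2273^279 ≡ 760·382·349·2020·2273 ≡ 2756 (mod 2963)
y^r · r^s ≡ 1522·2756 = 4194632 ≡ 1987 (mod 2963)

1987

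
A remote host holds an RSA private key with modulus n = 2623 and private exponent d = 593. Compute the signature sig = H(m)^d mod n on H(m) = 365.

(H(m))^2 ≡ 365^2 = 133225 ≡ 2075
(H(m))^4 ≡ 2075^2 = 4305625 ≡ 1282
(H(m))^8 ≡ 1282^2 = 1643524 ≡ 1526
(H(m))^16 ≡ 1526^2 = 2328676 ≡ 2075
(H(m))^32 ≡ 2075^2 = 4305625 ≡ 1282
(H(m))^64 ≡ 1282^2 = 1643524 ≡ 1526
(H(m))^128 ≡ 1526^2 = 2328676 ≡ 2075
(H(m))^256 ≡ 2075^2 = 4305625 ≡ 1282
(H(m))^512 ≡ 1282^2 = 1643524 ≡ 1526
593 = 512 + 64 + 16 + 1, so (H(m))^593 ≡ 1526·1526·2075·365 ≡ 1036 (mod 2623)

1036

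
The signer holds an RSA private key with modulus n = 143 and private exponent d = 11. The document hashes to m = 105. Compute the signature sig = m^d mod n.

105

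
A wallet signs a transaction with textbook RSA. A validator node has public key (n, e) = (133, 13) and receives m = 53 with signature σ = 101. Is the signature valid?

invalid

σ^2 ≡ 101^2 = 10201 ≡ 93
σ^4 ≡ 93^2 = 8649 ≡ 4
σ^8 ≡ 4^2 = 16
13 = 8 + 4 + 1, so σ^13 ≡ 16·4·101 ≡ 80 (mod 133)
σ^13 mod 133 = 80, but m = 53.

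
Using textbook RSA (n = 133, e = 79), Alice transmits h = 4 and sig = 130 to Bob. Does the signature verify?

does not verify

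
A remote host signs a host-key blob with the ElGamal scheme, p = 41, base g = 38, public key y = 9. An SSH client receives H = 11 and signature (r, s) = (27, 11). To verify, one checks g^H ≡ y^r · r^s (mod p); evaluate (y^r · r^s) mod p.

14

Squares mod 41: 9^1≡9, 9^2≡40, 9^4≡1, 9^8≡1, 9^16≡1
27 = 16 + 8 + 2 + 1, so 9^27 ≡ 1·1·40·9 ≡ 32 (mod 41)
Squares mod 41: 27^1≡27, 27^2≡32, 27^4≡40, 27^8≡1
11 = 8 + 2 + 1, so 27^11 ≡ 1·32·27 ≡ 3 (mod 41)
y^r · r^s ≡ 32·3 = 96 ≡ 14 (mod 41)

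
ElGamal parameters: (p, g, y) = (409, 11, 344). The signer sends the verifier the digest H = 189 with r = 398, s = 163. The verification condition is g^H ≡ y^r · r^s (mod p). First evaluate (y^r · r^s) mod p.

Squares mod 409: 344^1≡344, 344^2≡135, 344^4≡229, 344^8≡89, 344^16≡150, 344^32≡5, 344^64≡25, 344^128≡216, 344^256≡30
398 = 256 + 128 + 8 + 4 + 2, so 344^398 ≡ 30·216·89·229·135 ≡ 247 (mod 409)
Squares mod 409: 398^1≡398, 398^2≡121, 398^4≡326, 398^8≡345, 398^16≡6, 398^32≡36, 398^64≡69, 398^128≡262
163 = 128 + 32 + 2 + 1, so 398^163 ≡ 262·36·121·398 ≡ 263 (mod 409)
y^r · r^s ≡ 247·263 = 64961 ≡ 339 (mod 409)

339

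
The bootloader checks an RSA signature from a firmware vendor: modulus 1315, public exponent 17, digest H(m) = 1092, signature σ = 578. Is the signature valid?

invalid

σ^2 ≡ 578^2 = 334084 ≡ 74
σ^4 ≡ 74^2 = 5476 ≡ 216
σ^8 ≡ 216^2 = 46656 ≡ 631
σ^16 ≡ 631^2 = 398161 ≡ 1031
17 = 16 + 1, so σ^17 ≡ 1031·578 ≡ 223 (mod 1315)
σ^17 mod 1315 = 223, but H(m) = 1092.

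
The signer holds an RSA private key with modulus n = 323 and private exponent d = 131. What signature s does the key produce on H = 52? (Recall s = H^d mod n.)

H^2 ≡ 52^2 = 2704 ≡ 120
H^4 ≡ 120^2 = 14400 ≡ 188
H^8 ≡ 188^2 = 35344 ≡ 137
H^16 ≡ 137^2 = 18769 ≡ 35
H^32 ≡ 35^2 = 1225 ≡ 256
H^64 ≡ 256^2 = 65536 ≡ 290
H^128 ≡ 290^2 = 84100 ≡ 120
131 = 128 + 2 + 1, so H^131 ≡ 120·120·52 ≡ 86 (mod 323)

86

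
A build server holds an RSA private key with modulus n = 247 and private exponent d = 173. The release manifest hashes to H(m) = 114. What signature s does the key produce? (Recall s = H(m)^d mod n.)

Squares mod 247: (H(m))^1≡114, (H(m))^2≡152, (H(m))^4≡133, (H(m))^8≡152, (H(m))^16≡133, (H(m))^32≡152, (H(m))^64≡133, (H(m))^128≡152
173 = 128 + 32 + 8 + 4 + 1, so (H(m))^173 ≡ 152·152·152·133·114 ≡ 95 (mod 247)

95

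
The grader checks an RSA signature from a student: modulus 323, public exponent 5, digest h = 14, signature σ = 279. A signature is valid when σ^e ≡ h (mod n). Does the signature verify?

Squares mod 323: σ^1≡279, σ^2≡321, σ^4≡4
5 = 4 + 1, so σ^5 ≡ 4·279 ≡ 147 (mod 323)
σ^5 mod 323 = 147, but h = 14.

does not verify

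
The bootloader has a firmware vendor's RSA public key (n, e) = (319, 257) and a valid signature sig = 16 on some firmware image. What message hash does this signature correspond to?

168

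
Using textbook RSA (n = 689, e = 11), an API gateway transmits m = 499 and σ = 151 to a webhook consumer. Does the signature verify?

verifies

σ^2 ≡ 151^2 = 22801 ≡ 64
σ^4 ≡ 64^2 = 4096 ≡ 651
σ^8 ≡ 651^2 = 423801 ≡ 66
11 = 8 + 2 + 1, so σ^11 ≡ 66·64·151 ≡ 499 (mod 689)
499 = m, so the signature checks out.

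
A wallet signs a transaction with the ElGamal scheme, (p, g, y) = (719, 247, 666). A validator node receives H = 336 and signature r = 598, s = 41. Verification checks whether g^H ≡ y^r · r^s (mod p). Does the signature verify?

Left side g^H mod p:
Squares mod 719: 247^1≡247, 247^2≡613, 247^4≡451, 247^8≡643, 247^16≡24, 247^32≡576, 247^64≡317, 247^128≡548, 247^256≡481
336 = 256 + 64 + 16, so 247^336 ≡ 481·317·24 ≡ 457 (mod 719)
Right side y^r · r^s mod p:
Squares mod 719: 666^1≡666, 666^2≡652, 666^4≡175, 666^8≡427, 666^16≡422, 666^32≡491, 666^64≡216, 666^128≡640, 666^256≡489, 666^512≡413
598 = 512 + 64 + 16 + 4 + 2, so 666^598 ≡ 413·216·422·175·652 ≡ 31 (mod 719)
Squares mod 719: 598^1≡598, 598^2≡261, 598^4≡535, 598^8≡63, 598^16≡374, 598^32≡390
41 = 32 + 8 + 1, so 598^41 ≡ 390·63·598 ≡ 95 (mod 719)
31·95 = 2945 ≡ 69 (mod 719)
457 ≠ 69, so verification fails.

does not verify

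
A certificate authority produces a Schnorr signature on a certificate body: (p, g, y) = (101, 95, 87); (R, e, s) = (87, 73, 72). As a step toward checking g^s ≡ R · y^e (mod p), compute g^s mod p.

36

Squares mod 101: 95^1≡95, 95^2≡36, 95^4≡84, 95^8≡87, 95^16≡95, 95^32≡36, 95^64≡84
72 = 64 + 8, so 95^72 ≡ 84·87 ≡ 36 (mod 101)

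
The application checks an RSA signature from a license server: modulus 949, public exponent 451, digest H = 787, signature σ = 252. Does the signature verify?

Squares mod 949: σ^1≡252, σ^2≡870, σ^4≡547, σ^8≡274, σ^16≡105, σ^32≡586, σ^64≡807, σ^128≡235, σ^256≡183
451 = 256 + 128 + 64 + 2 + 1, so σ^451 ≡ 183·235·807·870·252 ≡ 307 (mod 949)
σ^451 mod 949 = 307, but H = 787.

does not verify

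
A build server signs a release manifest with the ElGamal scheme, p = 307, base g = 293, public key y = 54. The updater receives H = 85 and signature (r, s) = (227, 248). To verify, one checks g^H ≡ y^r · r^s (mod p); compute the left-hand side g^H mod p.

293^85 mod 307 = 168

168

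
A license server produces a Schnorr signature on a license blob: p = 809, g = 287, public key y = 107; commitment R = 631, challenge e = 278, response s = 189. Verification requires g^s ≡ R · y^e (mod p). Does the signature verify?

does not verify

g^s mod p:
287^189 mod 809 = 47
R · y^e mod p:
107^278 mod 809 = 565
631·565 = 356515 ≡ 555 (mod 809)
47 ≠ 555; the check fails.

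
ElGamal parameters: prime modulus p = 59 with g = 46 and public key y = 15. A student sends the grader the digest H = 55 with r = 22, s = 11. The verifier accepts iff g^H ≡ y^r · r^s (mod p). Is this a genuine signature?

genuine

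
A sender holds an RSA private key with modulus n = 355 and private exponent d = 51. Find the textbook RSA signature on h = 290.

h^2 ≡ 290^2 = 84100 ≡ 320
h^4 ≡ 320^2 = 102400 ≡ 160
h^8 ≡ 160^2 = 25600 ≡ 40
h^16 ≡ 40^2 = 1600 ≡ 180
h^32 ≡ 180^2 = 32400 ≡ 95
51 = 32 + 16 + 2 + 1, so h^51 ≡ 95·180·320·290 ≡ 180 (mod 355)

180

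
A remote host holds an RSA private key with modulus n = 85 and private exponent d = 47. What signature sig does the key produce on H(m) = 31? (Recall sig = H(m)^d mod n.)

11

(H(m))^2 ≡ 31^2 = 961 ≡ 26
(H(m))^4 ≡ 26^2 = 676 ≡ 81
(H(m))^8 ≡ 81^2 = 6561 ≡ 16
(H(m))^16 ≡ 16^2 = 256 ≡ 1
(H(m))^32 ≡ 1^2 = 1
47 = 32 + 8 + 4 + 2 + 1, so (H(m))^47 ≡ 1·16·81·26·31 ≡ 11 (mod 85)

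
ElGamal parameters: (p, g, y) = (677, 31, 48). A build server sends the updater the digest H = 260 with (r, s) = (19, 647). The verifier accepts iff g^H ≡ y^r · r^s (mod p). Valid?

Left side g^H mod p:
Squares mod 677: 31^1≡31, 31^2≡284, 31^4≡93, 31^8≡525, 31^16≡86, 31^32≡626, 31^64≡570, 31^128≡617, 31^256≡215
260 = 256 + 4, so 31^260 ≡ 215·93 ≡ 362 (mod 677)
Right side y^r · r^s mod p:
Squares mod 677: 48^1≡48, 48^2≡273, 48^4≡59, 48^8≡96, 48^16≡415
19 = 16 + 2 + 1, so 48^19 ≡ 415·273·48 ≡ 496 (mod 677)
Squares mod 677: 19^1≡19, 19^2≡361, 19^4≡337, 19^8≡510, 19^16≡132, 19^32≡499, 19^64≡542, 19^128≡623, 19^256≡208, 19^512≡613
647 = 512 + 128 + 4 + 2 + 1, so 19^647 ≡ 613·623·337·361·19 ≡ 338 (mod 677)
496·338 = 167648 ≡ 429 (mod 677)
362 ≠ 429, so verification fails.

no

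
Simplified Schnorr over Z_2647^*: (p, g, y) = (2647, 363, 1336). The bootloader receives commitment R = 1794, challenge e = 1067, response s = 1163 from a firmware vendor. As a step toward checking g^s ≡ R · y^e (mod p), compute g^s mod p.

1448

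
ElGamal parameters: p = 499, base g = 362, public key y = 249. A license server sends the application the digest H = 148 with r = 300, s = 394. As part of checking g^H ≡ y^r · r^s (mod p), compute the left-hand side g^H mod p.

280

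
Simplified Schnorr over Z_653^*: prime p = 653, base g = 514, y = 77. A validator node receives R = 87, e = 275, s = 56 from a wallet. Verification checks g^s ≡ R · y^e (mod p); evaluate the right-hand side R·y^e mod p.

77^275 mod 653 = 613
R · y^e ≡ 87·613 = 53331 ≡ 438 (mod 653)

438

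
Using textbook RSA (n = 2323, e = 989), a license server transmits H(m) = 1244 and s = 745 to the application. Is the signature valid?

s^2 ≡ 745^2 = 555025 ≡ 2151
s^4 ≡ 2151^2 = 4626801 ≡ 1708
s^8 ≡ 1708^2 = 2917264 ≡ 1899
s^16 ≡ 1899^2 = 3606201 ≡ 905
s^32 ≡ 905^2 = 819025 ≡ 1329
s^64 ≡ 1329^2 = 1766241 ≡ 761
s^128 ≡ 761^2 = 579121 ≡ 694
s^256 ≡ 694^2 = 481636 ≡ 775
s^512 ≡ 775^2 = 600625 ≡ 1291
989 = 512 + 256 + 128 + 64 + 16 + 8 + 4 + 1, so s^989 ≡ 1291·775·694·761·905·1899·1708·745 ≡ 1651 (mod 2323)
1651 ≠ 1244, so verification fails.

invalid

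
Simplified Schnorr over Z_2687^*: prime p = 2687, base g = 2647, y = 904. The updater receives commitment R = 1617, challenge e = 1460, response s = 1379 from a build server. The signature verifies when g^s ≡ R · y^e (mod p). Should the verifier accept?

g^s mod p:
2647^1379 mod 2687 = 803
R · y^e mod p:
904^1460 mod 2687 = 2176
1617·2176 = 3518592 ≡ 1309 (mod 2687)
803 ≠ 1309; the check fails.

reject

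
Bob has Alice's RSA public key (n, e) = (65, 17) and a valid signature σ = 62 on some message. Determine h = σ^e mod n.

17

σ^2 ≡ 62^2 = 3844 ≡ 9
σ^4 ≡ 9^2 = 81 ≡ 16
σ^8 ≡ 16^2 = 256 ≡ 61
σ^16 ≡ 61^2 = 3721 ≡ 16
17 = 16 + 1, so σ^17 ≡ 16·62 ≡ 17 (mod 65)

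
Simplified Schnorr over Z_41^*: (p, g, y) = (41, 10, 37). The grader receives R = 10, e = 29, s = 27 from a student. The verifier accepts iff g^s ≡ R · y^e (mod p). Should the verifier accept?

accept

g^s mod p:
10^2 = 100 ≡ 18
10^4 ≡ 18^2 = 324 ≡ 37
10^8 ≡ 37^2 = 1369 ≡ 16
10^16 ≡ 16^2 = 256 ≡ 10
27 = 16 + 8 + 2 + 1, so 10^27 ≡ 10·16·18·10 ≡ 18 (mod 41)
R · y^e mod p:
37^2 = 1369 ≡ 16
37^4 ≡ 16^2 = 256 ≡ 10
37^8 ≡ 10^2 = 100 ≡ 18
37^16 ≡ 18^2 = 324 ≡ 37
29 = 16 + 8 + 4 + 1, so 37^29 ≡ 37·18·10·37 ≡ 10 (mod 41)
10·10 = 100 ≡ 18 (mod 41)
18 ≡ 18 (mod 41); signature holds.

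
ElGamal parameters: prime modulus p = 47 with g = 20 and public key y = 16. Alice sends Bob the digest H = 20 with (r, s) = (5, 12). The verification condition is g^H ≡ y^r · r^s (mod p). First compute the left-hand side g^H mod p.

20^2 = 400 ≡ 24
20^4 ≡ 24^2 = 576 ≡ 12
20^8 ≡ 12^2 = 144 ≡ 3
20^16 ≡ 3^2 = 9
20 = 16 + 4, so 20^20 ≡ 9·12 ≡ 14 (mod 47)

14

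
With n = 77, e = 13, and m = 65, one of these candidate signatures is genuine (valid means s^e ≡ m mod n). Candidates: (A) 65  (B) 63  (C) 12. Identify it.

Candidate A: Squares mod 77: 65^1≡65, 65^2≡67, 65^4≡23, 65^8≡67; 13 = 8 + 4 + 1, so 65^13 ≡ 67·23·65 ≡ 65 (mod 77)
  → matches m = 65
Candidate B: Squares mod 77: 63^1≡63, 63^2≡42, 63^4≡70, 63^8≡49; 13 = 8 + 4 + 1, so 63^13 ≡ 49·70·63 ≡ 28 (mod 77)
Candidate C: Squares mod 77: 12^1≡12, 12^2≡67, 12^4≡23, 12^8≡67; 13 = 8 + 4 + 1, so 12^13 ≡ 67·23·12 ≡ 12 (mod 77)

A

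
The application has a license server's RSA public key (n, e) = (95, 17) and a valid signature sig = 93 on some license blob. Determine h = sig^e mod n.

sig^2 ≡ 93^2 = 8649 ≡ 4
sig^4 ≡ 4^2 = 16
sig^8 ≡ 16^2 = 256 ≡ 66
sig^16 ≡ 66^2 = 4356 ≡ 81
17 = 16 + 1, so sig^17 ≡ 81·93 ≡ 28 (mod 95)

28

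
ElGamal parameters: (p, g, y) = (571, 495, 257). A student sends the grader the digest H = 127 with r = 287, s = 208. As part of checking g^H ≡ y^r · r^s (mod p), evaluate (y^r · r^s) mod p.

257^2 = 66049 ≡ 384
257^4 ≡ 384^2 = 147456 ≡ 138
257^8 ≡ 138^2 = 19044 ≡ 201
257^16 ≡ 201^2 = 40401 ≡ 431
257^32 ≡ 431^2 = 185761 ≡ 186
257^64 ≡ 186^2 = 34596 ≡ 336
257^128 ≡ 336^2 = 112896 ≡ 409
257^256 ≡ 409^2 = 167281 ≡ 549
287 = 256 + 16 + 8 + 4 + 2 + 1, so 257^287 ≡ 549·431·201·138·384·257 ≡ 384 (mod 571)
287^2 = 82369 ≡ 145
287^4 ≡ 145^2 = 21025 ≡ 469
287^8 ≡ 469^2 = 219961 ≡ 126
287^16 ≡ 126^2 = 15876 ≡ 459
287^32 ≡ 459^2 = 210681 ≡ 553
287^64 ≡ 553^2 = 305809 ≡ 324
287^128 ≡ 324^2 = 104976 ≡ 483
208 = 128 + 64 + 16, so 287^208 ≡ 483·324·459 ≡ 312 (mod 571)
y^r · r^s ≡ 384·312 = 119808 ≡ 469 (mod 571)

469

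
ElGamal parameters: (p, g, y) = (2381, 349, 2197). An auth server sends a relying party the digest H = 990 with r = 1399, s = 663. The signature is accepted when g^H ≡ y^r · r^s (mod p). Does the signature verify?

Left side g^H mod p:
349^2 = 121801 ≡ 370
349^4 ≡ 370^2 = 136900 ≡ 1183
349^8 ≡ 1183^2 = 1399489 ≡ 1842
349^16 ≡ 1842^2 = 3392964 ≡ 39
349^32 ≡ 39^2 = 1521
349^64 ≡ 1521^2 = 2313441 ≡ 1490
349^128 ≡ 1490^2 = 2220100 ≡ 1008
349^256 ≡ 1008^2 = 1016064 ≡ 1758
349^512 ≡ 1758^2 = 3090564 ≡ 26
990 = 512 + 256 + 128 + 64 + 16 + 8 + 4 + 2, so 349^990 ≡ 26·1758·1008·1490·39·1842·1183·370 ≡ 419 (mod 2381)
Right side y^r · r^s mod p:
2197^2 = 4826809 ≡ 522
2197^4 ≡ 522^2 = 272484 ≡ 1050
2197^8 ≡ 1050^2 = 1102500 ≡ 97
2197^16 ≡ 97^2 = 9409 ≡ 2266
2197^32 ≡ 2266^2 = 5134756 ≡ 1320
2197^64 ≡ 1320^2 = 1742400 ≡ 1889
2197^128 ≡ 1889^2 = 3568321 ≡ 1583
2197^256 ≡ 1583^2 = 2505889 ≡ 1077
2197^512 ≡ 1077^2 = 1159929 ≡ 382
2197^1024 ≡ 382^2 = 145924 ≡ 683
1399 = 1024 + 256 + 64 + 32 + 16 + 4 + 2 + 1, so 2197^1399 ≡ 683·1077·1889·1320·2266·1050·522·2197 ≡ 2068 (mod 2381)
1399^2 = 1957201 ≡ 19
1399^4 ≡ 19^2 = 361
1399^8 ≡ 361^2 = 130321 ≡ 1747
1399^16 ≡ 1747^2 = 3052009 ≡ 1948
1399^32 ≡ 1948^2 = 3794704 ≡ 1771
1399^64 ≡ 1771^2 = 3136441 ≡ 664
1399^128 ≡ 664^2 = 440896 ≡ 411
1399^256 ≡ 411^2 = 168921 ≡ 2251
1399^512 ≡ 2251^2 = 5067001 ≡ 233
663 = 512 + 128 + 16 + 4 + 2 + 1, so 1399^663 ≡ 233·411·1948·361·19·1399 ≡ 1231 (mod 2381)
2068·1231 = 2545708 ≡ 419 (mod 2381)
419 ≡ 419 (mod 2381), so the signature is genuine.

verifies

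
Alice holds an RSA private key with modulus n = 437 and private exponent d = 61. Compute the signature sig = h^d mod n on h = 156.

215

h^2 ≡ 156^2 = 24336 ≡ 301
h^4 ≡ 301^2 = 90601 ≡ 142
h^8 ≡ 142^2 = 20164 ≡ 62
h^16 ≡ 62^2 = 3844 ≡ 348
h^32 ≡ 348^2 = 121104 ≡ 55
61 = 32 + 16 + 8 + 4 + 1, so h^61 ≡ 55·348·62·142·156 ≡ 215 (mod 437)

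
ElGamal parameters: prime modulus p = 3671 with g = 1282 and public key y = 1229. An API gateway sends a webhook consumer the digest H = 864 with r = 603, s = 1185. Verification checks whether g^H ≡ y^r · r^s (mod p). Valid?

Left side g^H mod p:
Squares mod 3671: 1282^1≡1282, 1282^2≡2587, 1282^4≡336, 1282^8≡2766, 1282^16≡392, 1282^32≡3153, 1282^64≡341, 1282^128≡2480, 1282^256≡1475, 1282^512≡2393
864 = 512 + 256 + 64 + 32, so 1282^864 ≡ 2393·1475·341·3153 ≡ 16 (mod 3671)
Right side y^r · r^s mod p:
Squares mod 3671: 1229^1≡1229, 1229^2≡1660, 1229^4≡2350, 1229^8≡1316, 1229^16≡2815, 1229^32≡2207, 1229^64≡3103, 1229^128≡3247, 1229^256≡3568, 1229^512≡3267
603 = 512 + 64 + 16 + 8 + 2 + 1, so 1229^603 ≡ 3267·3103·2815·1316·1660·1229 ≡ 3476 (mod 3671)
Squares mod 3671: 603^1≡603, 603^2≡180, 603^4≡3032, 603^8≡840, 603^16≡768, 603^32≡2464, 603^64≡3133, 603^128≡3106, 603^256≡3519, 603^512≡1078, 603^1024≡2048
1185 = 1024 + 128 + 32 + 1, so 603^1185 ≡ 2048·3106·2464·603 ≡ 207 (mod 3671)
3476·207 = 719532 ≡ 16 (mod 3671)
16 ≡ 16 (mod 3671), so the signature is genuine.

yes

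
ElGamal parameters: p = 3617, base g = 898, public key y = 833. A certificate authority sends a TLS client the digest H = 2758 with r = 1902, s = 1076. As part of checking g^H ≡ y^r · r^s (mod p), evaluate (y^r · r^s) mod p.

1720

Squares mod 3617: 833^1≡833, 833^2≡3042, 833^4≡1478, 833^8≡3433, 833^16≡1303, 833^32≡1436, 833^64≡406, 833^128≡2071, 833^256≡2896, 833^512≡2610, 833^1024≡1289
1902 = 1024 + 512 + 256 + 64 + 32 + 8 + 4 + 2, so 833^1902 ≡ 1289·2610·2896·406·1436·3433·1478·3042 ≡ 2905 (mod 3617)
Squares mod 3617: 1902^1≡1902, 1902^2≡604, 1902^4≡3116, 1902^8≡1428, 1902^16≡2813, 1902^32≡2590, 1902^64≡2182, 1902^128≡1152, 1902^256≡3282, 1902^512≡98, 1902^1024≡2370
1076 = 1024 + 32 + 16 + 4, so 1902^1076 ≡ 2370·2590·2813·3116 ≡ 1420 (mod 3617)
y^r · r^s ≡ 2905·1420 = 4125100 ≡ 1720 (mod 3617)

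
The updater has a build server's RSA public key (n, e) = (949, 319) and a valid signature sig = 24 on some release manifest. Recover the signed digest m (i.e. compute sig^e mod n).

sig^2 ≡ 24^2 = 576
sig^4 ≡ 576^2 = 331776 ≡ 575
sig^8 ≡ 575^2 = 330625 ≡ 373
sig^16 ≡ 373^2 = 139129 ≡ 575
sig^32 ≡ 575^2 = 330625 ≡ 373
sig^64 ≡ 373^2 = 139129 ≡ 575
sig^128 ≡ 575^2 = 330625 ≡ 373
sig^256 ≡ 373^2 = 139129 ≡ 575
319 = 256 + 32 + 16 + 8 + 4 + 2 + 1, so sig^319 ≡ 575·373·575·373·575·576·24 ≡ 925 (mod 949)

925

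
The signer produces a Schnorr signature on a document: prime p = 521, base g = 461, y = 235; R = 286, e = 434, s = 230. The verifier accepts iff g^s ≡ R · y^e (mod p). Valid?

g^s mod p:
461^230 mod 521 = 286
R · y^e mod p:
235^434 mod 521 = 520
286·520 = 148720 ≡ 235 (mod 521)
286 ≠ 235; the check fails.

no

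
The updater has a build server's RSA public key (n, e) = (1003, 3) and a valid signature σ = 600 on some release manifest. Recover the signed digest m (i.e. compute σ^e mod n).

941

Squares mod 1003: σ^1≡600, σ^2≡926
3 = 2 + 1, so σ^3 ≡ 926·600 ≡ 941 (mod 1003)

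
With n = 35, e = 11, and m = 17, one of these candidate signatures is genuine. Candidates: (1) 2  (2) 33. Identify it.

2

Candidate 1: 2^11 mod 35 = 18
Candidate 2: 33^11 mod 35 = 17
  → matches m = 17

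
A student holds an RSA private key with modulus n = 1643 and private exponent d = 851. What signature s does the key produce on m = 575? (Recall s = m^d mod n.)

m^2 ≡ 575^2 = 330625 ≡ 382
m^4 ≡ 382^2 = 145924 ≡ 1340
m^8 ≡ 1340^2 = 1795600 ≡ 1444
m^16 ≡ 1444^2 = 2085136 ≡ 169
m^32 ≡ 169^2 = 28561 ≡ 630
m^64 ≡ 630^2 = 396900 ≡ 937
m^128 ≡ 937^2 = 877969 ≡ 607
m^256 ≡ 607^2 = 368449 ≡ 417
m^512 ≡ 417^2 = 173889 ≡ 1374
851 = 512 + 256 + 64 + 16 + 2 + 1, so m^851 ≡ 1374·417·937·169·382·575 ≡ 1293 (mod 1643)

1293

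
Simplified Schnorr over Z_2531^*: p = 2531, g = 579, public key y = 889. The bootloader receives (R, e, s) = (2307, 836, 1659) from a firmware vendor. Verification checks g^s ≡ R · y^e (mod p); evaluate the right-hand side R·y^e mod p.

889^2 = 790321 ≡ 649
889^4 ≡ 649^2 = 421201 ≡ 1055
889^8 ≡ 1055^2 = 1113025 ≡ 1916
889^16 ≡ 1916^2 = 3671056 ≡ 1106
889^32 ≡ 1106^2 = 1223236 ≡ 763
889^64 ≡ 763^2 = 582169 ≡ 39
889^128 ≡ 39^2 = 1521
889^256 ≡ 1521^2 = 2313441 ≡ 107
889^512 ≡ 107^2 = 11449 ≡ 1325
836 = 512 + 256 + 64 + 4, so 889^836 ≡ 1325·107·39·1055 ≡ 1 (mod 2531)
R · y^e ≡ 2307·1 = 2307 ≡ 2307 (mod 2531)

2307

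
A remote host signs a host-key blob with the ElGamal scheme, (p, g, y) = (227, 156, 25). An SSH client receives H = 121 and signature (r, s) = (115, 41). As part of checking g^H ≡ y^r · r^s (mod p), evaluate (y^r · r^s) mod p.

138

Squares mod 227: 25^1≡25, 25^2≡171, 25^4≡185, 25^8≡175, 25^16≡207, 25^32≡173, 25^64≡192
115 = 64 + 32 + 16 + 2 + 1, so 25^115 ≡ 192·173·207·171·25 ≡ 171 (mod 227)
Squares mod 227: 115^1≡115, 115^2≡59, 115^4≡76, 115^8≡101, 115^16≡213, 115^32≡196
41 = 32 + 8 + 1, so 115^41 ≡ 196·101·115 ≡ 184 (mod 227)
y^r · r^s ≡ 171·184 = 31464 ≡ 138 (mod 227)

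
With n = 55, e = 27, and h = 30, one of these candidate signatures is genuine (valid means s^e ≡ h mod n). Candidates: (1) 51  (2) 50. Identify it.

Candidate 1: 51^2 = 2601 ≡ 16; 51^4 ≡ 16^2 = 256 ≡ 36; 51^8 ≡ 36^2 = 1296 ≡ 31; 51^16 ≡ 31^2 = 961 ≡ 26; 27 = 16 + 8 + 2 + 1, so 51^27 ≡ 26·31·16·51 ≡ 6 (mod 55)
Candidate 2: 50^2 = 2500 ≡ 25; 50^4 ≡ 25^2 = 625 ≡ 20; 50^8 ≡ 20^2 = 400 ≡ 15; 50^16 ≡ 15^2 = 225 ≡ 5; 27 = 16 + 8 + 2 + 1, so 50^27 ≡ 5·15·25·50 ≡ 30 (mod 55)
  → matches h = 30

2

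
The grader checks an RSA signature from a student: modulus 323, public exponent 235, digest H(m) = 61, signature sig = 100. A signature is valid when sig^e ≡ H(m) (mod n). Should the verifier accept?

reject

sig^235 mod 323 = 43
43 ≠ 61, so verification fails.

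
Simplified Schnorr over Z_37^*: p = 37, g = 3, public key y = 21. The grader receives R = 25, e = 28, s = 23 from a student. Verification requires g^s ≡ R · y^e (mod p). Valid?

g^s mod p:
Squares mod 37: 3^1≡3, 3^2≡9, 3^4≡7, 3^8≡12, 3^16≡33
23 = 16 + 4 + 2 + 1, so 3^23 ≡ 33·7·9·3 ≡ 21 (mod 37)
R · y^e mod p:
Squares mod 37: 21^1≡21, 21^2≡34, 21^4≡9, 21^8≡7, 21^16≡12
28 = 16 + 8 + 4, so 21^28 ≡ 12·7·9 ≡ 16 (mod 37)
25·16 = 400 ≡ 30 (mod 37)
21 ≠ 30; the check fails.

no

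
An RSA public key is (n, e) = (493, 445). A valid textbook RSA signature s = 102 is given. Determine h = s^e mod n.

Squares mod 493: s^1≡102, s^2≡51, s^4≡136, s^8≡255, s^16≡442, s^32≡136, s^64≡255, s^128≡442, s^256≡136
445 = 256 + 128 + 32 + 16 + 8 + 4 + 1, so s^445 ≡ 136·442·136·442·255·136·102 ≡ 153 (mod 493)

153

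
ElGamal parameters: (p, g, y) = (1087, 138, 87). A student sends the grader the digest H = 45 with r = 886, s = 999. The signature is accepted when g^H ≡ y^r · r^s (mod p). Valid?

no

Left side g^H mod p:
138^2 = 19044 ≡ 565
138^4 ≡ 565^2 = 319225 ≡ 734
138^8 ≡ 734^2 = 538756 ≡ 691
138^16 ≡ 691^2 = 477481 ≡ 288
138^32 ≡ 288^2 = 82944 ≡ 332
45 = 32 + 8 + 4 + 1, so 138^45 ≡ 332·691·734·138 ≡ 185 (mod 1087)
Right side y^r · r^s mod p:
87^2 = 7569 ≡ 1047
87^4 ≡ 1047^2 = 1096209 ≡ 513
87^8 ≡ 513^2 = 263169 ≡ 115
87^16 ≡ 115^2 = 13225 ≡ 181
87^32 ≡ 181^2 = 32761 ≡ 151
87^64 ≡ 151^2 = 22801 ≡ 1061
87^128 ≡ 1061^2 = 1125721 ≡ 676
87^256 ≡ 676^2 = 456976 ≡ 436
87^512 ≡ 436^2 = 190096 ≡ 958
886 = 512 + 256 + 64 + 32 + 16 + 4 + 2, so 87^886 ≡ 958·436·1061·151·181·513·1047 ≡ 819 (mod 1087)
886^2 = 784996 ≡ 182
886^4 ≡ 182^2 = 33124 ≡ 514
886^8 ≡ 514^2 = 264196 ≡ 55
886^16 ≡ 55^2 = 3025 ≡ 851
886^32 ≡ 851^2 = 724201 ≡ 259
886^64 ≡ 259^2 = 67081 ≡ 774
886^128 ≡ 774^2 = 599076 ≡ 139
886^256 ≡ 139^2 = 19321 ≡ 842
886^512 ≡ 842^2 = 708964 ≡ 240
999 = 512 + 256 + 128 + 64 + 32 + 4 + 2 + 1, so 886^999 ≡ 240·842·139·774·259·514·182·886 ≡ 320 (mod 1087)
819·320 = 262080 ≡ 113 (mod 1087)
185 ≠ 113, so verification fails.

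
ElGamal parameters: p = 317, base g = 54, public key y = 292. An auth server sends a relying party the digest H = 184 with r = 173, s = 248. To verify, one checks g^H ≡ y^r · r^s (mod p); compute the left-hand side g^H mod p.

54^2 = 2916 ≡ 63
54^4 ≡ 63^2 = 3969 ≡ 165
54^8 ≡ 165^2 = 27225 ≡ 280
54^16 ≡ 280^2 = 78400 ≡ 101
54^32 ≡ 101^2 = 10201 ≡ 57
54^64 ≡ 57^2 = 3249 ≡ 79
54^128 ≡ 79^2 = 6241 ≡ 218
184 = 128 + 32 + 16 + 8, so 54^184 ≡ 218·57·101·280 ≡ 100 (mod 317)

100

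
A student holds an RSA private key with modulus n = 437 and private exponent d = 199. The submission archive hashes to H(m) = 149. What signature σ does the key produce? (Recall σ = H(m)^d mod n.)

Squares mod 437: (H(m))^1≡149, (H(m))^2≡351, (H(m))^4≡404, (H(m))^8≡215, (H(m))^16≡340, (H(m))^32≡232, (H(m))^64≡73, (H(m))^128≡85
199 = 128 + 64 + 4 + 2 + 1, so (H(m))^199 ≡ 85·73·404·351·149 ≡ 149 (mod 437)

149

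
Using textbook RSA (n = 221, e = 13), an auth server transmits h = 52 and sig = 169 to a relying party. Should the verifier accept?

reject

Squares mod 221: sig^1≡169, sig^2≡52, sig^4≡52, sig^8≡52
13 = 8 + 4 + 1, so sig^13 ≡ 52·52·169 ≡ 169 (mod 221)
The recovered value 169 does not match the digest 52.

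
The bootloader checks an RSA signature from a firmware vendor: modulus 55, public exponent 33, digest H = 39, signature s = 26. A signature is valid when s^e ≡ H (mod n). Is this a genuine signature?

s^2 ≡ 26^2 = 676 ≡ 16
s^4 ≡ 16^2 = 256 ≡ 36
s^8 ≡ 36^2 = 1296 ≡ 31
s^16 ≡ 31^2 = 961 ≡ 26
s^32 ≡ 26^2 = 676 ≡ 16
33 = 32 + 1, so s^33 ≡ 16·26 ≡ 31 (mod 55)
s^33 mod 55 = 31, but H = 39.

forged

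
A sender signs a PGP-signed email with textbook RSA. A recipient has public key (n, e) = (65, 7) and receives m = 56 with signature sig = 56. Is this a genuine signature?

genuine

sig^2 ≡ 56^2 = 3136 ≡ 16
sig^4 ≡ 16^2 = 256 ≡ 61
7 = 4 + 2 + 1, so sig^7 ≡ 61·16·56 ≡ 56 (mod 65)
56 = m, so the signature checks out.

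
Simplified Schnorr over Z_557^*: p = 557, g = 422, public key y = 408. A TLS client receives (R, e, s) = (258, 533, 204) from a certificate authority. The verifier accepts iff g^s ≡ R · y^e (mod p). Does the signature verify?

verifies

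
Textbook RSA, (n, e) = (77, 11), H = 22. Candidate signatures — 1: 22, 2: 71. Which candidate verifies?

1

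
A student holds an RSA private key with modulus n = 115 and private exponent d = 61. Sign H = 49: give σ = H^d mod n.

39

Squares mod 115: H^1≡49, H^2≡101, H^4≡81, H^8≡6, H^16≡36, H^32≡31
61 = 32 + 16 + 8 + 4 + 1, so H^61 ≡ 31·36·6·81·49 ≡ 39 (mod 115)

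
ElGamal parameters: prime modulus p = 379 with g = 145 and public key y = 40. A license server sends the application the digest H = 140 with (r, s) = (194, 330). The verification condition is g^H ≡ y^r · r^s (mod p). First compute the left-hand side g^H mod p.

84

145^2 = 21025 ≡ 180
145^4 ≡ 180^2 = 32400 ≡ 185
145^8 ≡ 185^2 = 34225 ≡ 115
145^16 ≡ 115^2 = 13225 ≡ 339
145^32 ≡ 339^2 = 114921 ≡ 84
145^64 ≡ 84^2 = 7056 ≡ 234
145^128 ≡ 234^2 = 54756 ≡ 180
140 = 128 + 8 + 4, so 145^140 ≡ 180·115·185 ≡ 84 (mod 379)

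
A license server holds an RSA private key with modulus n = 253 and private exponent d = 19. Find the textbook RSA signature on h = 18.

h^2 ≡ 18^2 = 324 ≡ 71
h^4 ≡ 71^2 = 5041 ≡ 234
h^8 ≡ 234^2 = 54756 ≡ 108
h^16 ≡ 108^2 = 11664 ≡ 26
19 = 16 + 2 + 1, so h^19 ≡ 26·71·18 ≡ 85 (mod 253)

85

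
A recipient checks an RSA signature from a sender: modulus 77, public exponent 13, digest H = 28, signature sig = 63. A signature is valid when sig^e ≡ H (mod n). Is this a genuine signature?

sig^2 ≡ 63^2 = 3969 ≡ 42
sig^4 ≡ 42^2 = 1764 ≡ 70
sig^8 ≡ 70^2 = 4900 ≡ 49
13 = 8 + 4 + 1, so sig^13 ≡ 49·70·63 ≡ 28 (mod 77)
Since 28 equals the digest 28, verification succeeds.

genuine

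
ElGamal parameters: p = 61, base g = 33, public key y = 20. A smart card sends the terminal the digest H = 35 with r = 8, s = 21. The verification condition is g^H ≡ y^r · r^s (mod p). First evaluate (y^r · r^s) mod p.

Squares mod 61: 20^1≡20, 20^2≡34, 20^4≡58, 20^8≡9
20^8 ≡ 9 (mod 61)
Squares mod 61: 8^1≡8, 8^2≡3, 8^4≡9, 8^8≡20, 8^16≡34
21 = 16 + 4 + 1, so 8^21 ≡ 34·9·8 ≡ 8 (mod 61)
y^r · r^s ≡ 9·8 = 72 ≡ 11 (mod 61)

11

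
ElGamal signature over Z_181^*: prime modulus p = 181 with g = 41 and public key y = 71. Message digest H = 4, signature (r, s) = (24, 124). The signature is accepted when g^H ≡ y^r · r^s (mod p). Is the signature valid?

Left side g^H mod p:
41^4 mod 181 = 170
Right side y^r · r^s mod p:
71^24 mod 181 = 59
24^124 mod 181 = 144
59·144 = 8496 ≡ 170 (mod 181)
170 ≡ 170 (mod 181), so the signature is genuine.

valid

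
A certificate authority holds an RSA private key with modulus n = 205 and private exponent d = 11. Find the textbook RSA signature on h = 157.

183

h^2 ≡ 157^2 = 24649 ≡ 49
h^4 ≡ 49^2 = 2401 ≡ 146
h^8 ≡ 146^2 = 21316 ≡ 201
11 = 8 + 2 + 1, so h^11 ≡ 201·49·157 ≡ 183 (mod 205)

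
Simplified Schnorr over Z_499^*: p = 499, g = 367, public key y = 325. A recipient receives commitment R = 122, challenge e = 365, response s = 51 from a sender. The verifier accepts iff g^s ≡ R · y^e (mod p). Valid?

g^s mod p:
Squares mod 499: 367^1≡367, 367^2≡458, 367^4≡184, 367^8≡423, 367^16≡287, 367^32≡34
51 = 32 + 16 + 2 + 1, so 367^51 ≡ 34·287·458·367 ≡ 128 (mod 499)
R · y^e mod p:
Squares mod 499: 325^1≡325, 325^2≡336, 325^4≡122, 325^8≡413, 325^16≡410, 325^32≡436, 325^64≡476, 325^128≡30, 325^256≡401
365 = 256 + 64 + 32 + 8 + 4 + 1, so 325^365 ≡ 401·476·436·413·122·325 ≡ 271 (mod 499)
122·271 = 33062 ≡ 128 (mod 499)
128 ≡ 128 (mod 499); signature holds.

yes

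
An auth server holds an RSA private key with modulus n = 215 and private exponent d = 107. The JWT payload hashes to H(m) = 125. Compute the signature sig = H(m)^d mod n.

70

(H(m))^107 mod 215 = 70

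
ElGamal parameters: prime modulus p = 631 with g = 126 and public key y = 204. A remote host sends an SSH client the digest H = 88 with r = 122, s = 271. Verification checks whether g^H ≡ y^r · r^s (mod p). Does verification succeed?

Left side g^H mod p:
Squares mod 631: 126^1≡126, 126^2≡101, 126^4≡105, 126^8≡298, 126^16≡464, 126^32≡125, 126^64≡481
88 = 64 + 16 + 8, so 126^88 ≡ 481·464·298 ≡ 170 (mod 631)
Right side y^r · r^s mod p:
Squares mod 631: 204^1≡204, 204^2≡601, 204^4≡269, 204^8≡427, 204^16≡601, 204^32≡269, 204^64≡427
122 = 64 + 32 + 16 + 8 + 2, so 204^122 ≡ 427·269·601·427·601 ≡ 441 (mod 631)
Squares mod 631: 122^1≡122, 122^2≡371, 122^4≡83, 122^8≡579, 122^16≡180, 122^32≡219, 122^64≡5, 122^128≡25, 122^256≡625
271 = 256 + 8 + 4 + 2 + 1, so 122^271 ≡ 625·579·83·371·122 ≡ 167 (mod 631)
441·167 = 73647 ≡ 451 (mod 631)
170 ≠ 451, so verification fails.

fails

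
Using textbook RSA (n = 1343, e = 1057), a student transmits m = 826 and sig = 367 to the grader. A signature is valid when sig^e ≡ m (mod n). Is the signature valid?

sig^2 ≡ 367^2 = 134689 ≡ 389
sig^4 ≡ 389^2 = 151321 ≡ 905
sig^8 ≡ 905^2 = 819025 ≡ 1138
sig^16 ≡ 1138^2 = 1295044 ≡ 392
sig^32 ≡ 392^2 = 153664 ≡ 562
sig^64 ≡ 562^2 = 315844 ≡ 239
sig^128 ≡ 239^2 = 57121 ≡ 715
sig^256 ≡ 715^2 = 511225 ≡ 885
sig^512 ≡ 885^2 = 783225 ≡ 256
sig^1024 ≡ 256^2 = 65536 ≡ 1072
1057 = 1024 + 32 + 1, so sig^1057 ≡ 1072·562·367 ≡ 826 (mod 1343)
826 = m, so the signature checks out.

valid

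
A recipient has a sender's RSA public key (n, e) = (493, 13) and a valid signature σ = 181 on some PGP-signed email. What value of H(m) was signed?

σ^13 mod 493 = 228

228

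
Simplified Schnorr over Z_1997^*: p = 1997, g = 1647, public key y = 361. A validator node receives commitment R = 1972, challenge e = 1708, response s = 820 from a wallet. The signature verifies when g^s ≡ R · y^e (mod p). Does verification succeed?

g^s mod p:
1647^2 = 2712609 ≡ 683
1647^4 ≡ 683^2 = 466489 ≡ 1188
1647^8 ≡ 1188^2 = 1411344 ≡ 1462
1647^16 ≡ 1462^2 = 2137444 ≡ 654
1647^32 ≡ 654^2 = 427716 ≡ 358
1647^64 ≡ 358^2 = 128164 ≡ 356
1647^128 ≡ 356^2 = 126736 ≡ 925
1647^256 ≡ 925^2 = 855625 ≡ 909
1647^512 ≡ 909^2 = 826281 ≡ 1520
820 = 512 + 256 + 32 + 16 + 4, so 1647^820 ≡ 1520·909·358·654·1188 ≡ 1494 (mod 1997)
R · y^e mod p:
361^2 = 130321 ≡ 516
361^4 ≡ 516^2 = 266256 ≡ 655
361^8 ≡ 655^2 = 429025 ≡ 1667
361^16 ≡ 1667^2 = 2778889 ≡ 1062
361^32 ≡ 1062^2 = 1127844 ≡ 1536
361^64 ≡ 1536^2 = 2359296 ≡ 839
361^128 ≡ 839^2 = 703921 ≡ 977
361^256 ≡ 977^2 = 954529 ≡ 1960
361^512 ≡ 1960^2 = 3841600 ≡ 1369
361^1024 ≡ 1369^2 = 1874161 ≡ 975
1708 = 1024 + 512 + 128 + 32 + 8 + 4, so 361^1708 ≡ 975·1369·977·1536·1667·655 ≡ 351 (mod 1997)
1972·351 = 692172 ≡ 1210 (mod 1997)
1494 ≠ 1210; the check fails.

fails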